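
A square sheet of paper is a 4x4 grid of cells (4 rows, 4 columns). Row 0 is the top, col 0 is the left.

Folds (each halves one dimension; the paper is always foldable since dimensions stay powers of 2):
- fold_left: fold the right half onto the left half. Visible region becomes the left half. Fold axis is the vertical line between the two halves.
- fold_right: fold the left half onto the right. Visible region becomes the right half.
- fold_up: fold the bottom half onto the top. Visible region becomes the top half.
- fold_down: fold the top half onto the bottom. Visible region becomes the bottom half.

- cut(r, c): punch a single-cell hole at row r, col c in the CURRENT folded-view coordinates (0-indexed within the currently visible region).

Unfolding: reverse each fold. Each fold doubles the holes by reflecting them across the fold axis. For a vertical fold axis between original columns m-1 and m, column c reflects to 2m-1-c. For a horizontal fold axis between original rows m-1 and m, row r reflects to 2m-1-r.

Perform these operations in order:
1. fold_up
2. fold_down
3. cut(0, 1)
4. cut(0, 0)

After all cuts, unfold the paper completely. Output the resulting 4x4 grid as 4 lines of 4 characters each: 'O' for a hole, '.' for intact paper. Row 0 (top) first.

Op 1 fold_up: fold axis h@2; visible region now rows[0,2) x cols[0,4) = 2x4
Op 2 fold_down: fold axis h@1; visible region now rows[1,2) x cols[0,4) = 1x4
Op 3 cut(0, 1): punch at orig (1,1); cuts so far [(1, 1)]; region rows[1,2) x cols[0,4) = 1x4
Op 4 cut(0, 0): punch at orig (1,0); cuts so far [(1, 0), (1, 1)]; region rows[1,2) x cols[0,4) = 1x4
Unfold 1 (reflect across h@1): 4 holes -> [(0, 0), (0, 1), (1, 0), (1, 1)]
Unfold 2 (reflect across h@2): 8 holes -> [(0, 0), (0, 1), (1, 0), (1, 1), (2, 0), (2, 1), (3, 0), (3, 1)]

Answer: OO..
OO..
OO..
OO..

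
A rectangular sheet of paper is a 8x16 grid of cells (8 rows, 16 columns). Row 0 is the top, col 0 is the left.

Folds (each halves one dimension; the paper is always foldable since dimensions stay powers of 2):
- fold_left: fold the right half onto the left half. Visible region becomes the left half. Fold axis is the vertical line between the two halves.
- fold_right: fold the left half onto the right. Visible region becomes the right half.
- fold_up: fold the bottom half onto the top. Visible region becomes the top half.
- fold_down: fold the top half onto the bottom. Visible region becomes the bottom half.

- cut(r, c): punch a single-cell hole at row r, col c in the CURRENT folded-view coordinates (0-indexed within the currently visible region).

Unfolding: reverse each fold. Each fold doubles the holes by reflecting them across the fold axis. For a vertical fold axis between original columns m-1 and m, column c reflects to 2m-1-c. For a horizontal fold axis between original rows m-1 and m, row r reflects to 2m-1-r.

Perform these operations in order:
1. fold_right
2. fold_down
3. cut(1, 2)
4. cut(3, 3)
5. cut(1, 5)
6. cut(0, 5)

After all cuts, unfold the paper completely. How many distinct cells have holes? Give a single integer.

Answer: 16

Derivation:
Op 1 fold_right: fold axis v@8; visible region now rows[0,8) x cols[8,16) = 8x8
Op 2 fold_down: fold axis h@4; visible region now rows[4,8) x cols[8,16) = 4x8
Op 3 cut(1, 2): punch at orig (5,10); cuts so far [(5, 10)]; region rows[4,8) x cols[8,16) = 4x8
Op 4 cut(3, 3): punch at orig (7,11); cuts so far [(5, 10), (7, 11)]; region rows[4,8) x cols[8,16) = 4x8
Op 5 cut(1, 5): punch at orig (5,13); cuts so far [(5, 10), (5, 13), (7, 11)]; region rows[4,8) x cols[8,16) = 4x8
Op 6 cut(0, 5): punch at orig (4,13); cuts so far [(4, 13), (5, 10), (5, 13), (7, 11)]; region rows[4,8) x cols[8,16) = 4x8
Unfold 1 (reflect across h@4): 8 holes -> [(0, 11), (2, 10), (2, 13), (3, 13), (4, 13), (5, 10), (5, 13), (7, 11)]
Unfold 2 (reflect across v@8): 16 holes -> [(0, 4), (0, 11), (2, 2), (2, 5), (2, 10), (2, 13), (3, 2), (3, 13), (4, 2), (4, 13), (5, 2), (5, 5), (5, 10), (5, 13), (7, 4), (7, 11)]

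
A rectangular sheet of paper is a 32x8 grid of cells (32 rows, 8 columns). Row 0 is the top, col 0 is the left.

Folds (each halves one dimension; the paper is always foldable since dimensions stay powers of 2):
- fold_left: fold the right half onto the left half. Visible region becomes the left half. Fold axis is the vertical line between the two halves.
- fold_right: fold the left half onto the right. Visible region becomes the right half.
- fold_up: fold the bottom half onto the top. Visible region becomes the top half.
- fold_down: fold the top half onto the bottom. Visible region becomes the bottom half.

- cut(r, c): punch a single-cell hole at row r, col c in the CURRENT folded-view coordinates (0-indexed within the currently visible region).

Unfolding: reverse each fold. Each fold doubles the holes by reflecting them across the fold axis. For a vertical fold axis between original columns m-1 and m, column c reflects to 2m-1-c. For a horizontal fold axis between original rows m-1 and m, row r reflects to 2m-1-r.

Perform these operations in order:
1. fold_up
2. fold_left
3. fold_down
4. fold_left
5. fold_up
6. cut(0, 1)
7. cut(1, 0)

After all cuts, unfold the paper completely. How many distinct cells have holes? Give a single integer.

Op 1 fold_up: fold axis h@16; visible region now rows[0,16) x cols[0,8) = 16x8
Op 2 fold_left: fold axis v@4; visible region now rows[0,16) x cols[0,4) = 16x4
Op 3 fold_down: fold axis h@8; visible region now rows[8,16) x cols[0,4) = 8x4
Op 4 fold_left: fold axis v@2; visible region now rows[8,16) x cols[0,2) = 8x2
Op 5 fold_up: fold axis h@12; visible region now rows[8,12) x cols[0,2) = 4x2
Op 6 cut(0, 1): punch at orig (8,1); cuts so far [(8, 1)]; region rows[8,12) x cols[0,2) = 4x2
Op 7 cut(1, 0): punch at orig (9,0); cuts so far [(8, 1), (9, 0)]; region rows[8,12) x cols[0,2) = 4x2
Unfold 1 (reflect across h@12): 4 holes -> [(8, 1), (9, 0), (14, 0), (15, 1)]
Unfold 2 (reflect across v@2): 8 holes -> [(8, 1), (8, 2), (9, 0), (9, 3), (14, 0), (14, 3), (15, 1), (15, 2)]
Unfold 3 (reflect across h@8): 16 holes -> [(0, 1), (0, 2), (1, 0), (1, 3), (6, 0), (6, 3), (7, 1), (7, 2), (8, 1), (8, 2), (9, 0), (9, 3), (14, 0), (14, 3), (15, 1), (15, 2)]
Unfold 4 (reflect across v@4): 32 holes -> [(0, 1), (0, 2), (0, 5), (0, 6), (1, 0), (1, 3), (1, 4), (1, 7), (6, 0), (6, 3), (6, 4), (6, 7), (7, 1), (7, 2), (7, 5), (7, 6), (8, 1), (8, 2), (8, 5), (8, 6), (9, 0), (9, 3), (9, 4), (9, 7), (14, 0), (14, 3), (14, 4), (14, 7), (15, 1), (15, 2), (15, 5), (15, 6)]
Unfold 5 (reflect across h@16): 64 holes -> [(0, 1), (0, 2), (0, 5), (0, 6), (1, 0), (1, 3), (1, 4), (1, 7), (6, 0), (6, 3), (6, 4), (6, 7), (7, 1), (7, 2), (7, 5), (7, 6), (8, 1), (8, 2), (8, 5), (8, 6), (9, 0), (9, 3), (9, 4), (9, 7), (14, 0), (14, 3), (14, 4), (14, 7), (15, 1), (15, 2), (15, 5), (15, 6), (16, 1), (16, 2), (16, 5), (16, 6), (17, 0), (17, 3), (17, 4), (17, 7), (22, 0), (22, 3), (22, 4), (22, 7), (23, 1), (23, 2), (23, 5), (23, 6), (24, 1), (24, 2), (24, 5), (24, 6), (25, 0), (25, 3), (25, 4), (25, 7), (30, 0), (30, 3), (30, 4), (30, 7), (31, 1), (31, 2), (31, 5), (31, 6)]

Answer: 64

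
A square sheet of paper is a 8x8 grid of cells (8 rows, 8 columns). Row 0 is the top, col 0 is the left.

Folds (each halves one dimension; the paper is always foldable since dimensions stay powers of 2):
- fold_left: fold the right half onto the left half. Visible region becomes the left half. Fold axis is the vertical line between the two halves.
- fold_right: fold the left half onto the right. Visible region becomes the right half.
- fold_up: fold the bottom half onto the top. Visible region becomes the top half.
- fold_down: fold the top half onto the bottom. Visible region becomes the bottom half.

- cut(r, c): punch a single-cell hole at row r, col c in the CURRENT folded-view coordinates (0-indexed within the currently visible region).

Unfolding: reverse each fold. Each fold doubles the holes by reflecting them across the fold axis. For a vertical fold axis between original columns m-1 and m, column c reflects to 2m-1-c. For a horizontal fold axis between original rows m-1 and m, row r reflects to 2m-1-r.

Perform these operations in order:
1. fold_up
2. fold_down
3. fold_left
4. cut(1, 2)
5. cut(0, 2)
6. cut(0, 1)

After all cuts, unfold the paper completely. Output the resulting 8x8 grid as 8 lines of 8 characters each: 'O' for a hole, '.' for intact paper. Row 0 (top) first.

Answer: ..O..O..
.OO..OO.
.OO..OO.
..O..O..
..O..O..
.OO..OO.
.OO..OO.
..O..O..

Derivation:
Op 1 fold_up: fold axis h@4; visible region now rows[0,4) x cols[0,8) = 4x8
Op 2 fold_down: fold axis h@2; visible region now rows[2,4) x cols[0,8) = 2x8
Op 3 fold_left: fold axis v@4; visible region now rows[2,4) x cols[0,4) = 2x4
Op 4 cut(1, 2): punch at orig (3,2); cuts so far [(3, 2)]; region rows[2,4) x cols[0,4) = 2x4
Op 5 cut(0, 2): punch at orig (2,2); cuts so far [(2, 2), (3, 2)]; region rows[2,4) x cols[0,4) = 2x4
Op 6 cut(0, 1): punch at orig (2,1); cuts so far [(2, 1), (2, 2), (3, 2)]; region rows[2,4) x cols[0,4) = 2x4
Unfold 1 (reflect across v@4): 6 holes -> [(2, 1), (2, 2), (2, 5), (2, 6), (3, 2), (3, 5)]
Unfold 2 (reflect across h@2): 12 holes -> [(0, 2), (0, 5), (1, 1), (1, 2), (1, 5), (1, 6), (2, 1), (2, 2), (2, 5), (2, 6), (3, 2), (3, 5)]
Unfold 3 (reflect across h@4): 24 holes -> [(0, 2), (0, 5), (1, 1), (1, 2), (1, 5), (1, 6), (2, 1), (2, 2), (2, 5), (2, 6), (3, 2), (3, 5), (4, 2), (4, 5), (5, 1), (5, 2), (5, 5), (5, 6), (6, 1), (6, 2), (6, 5), (6, 6), (7, 2), (7, 5)]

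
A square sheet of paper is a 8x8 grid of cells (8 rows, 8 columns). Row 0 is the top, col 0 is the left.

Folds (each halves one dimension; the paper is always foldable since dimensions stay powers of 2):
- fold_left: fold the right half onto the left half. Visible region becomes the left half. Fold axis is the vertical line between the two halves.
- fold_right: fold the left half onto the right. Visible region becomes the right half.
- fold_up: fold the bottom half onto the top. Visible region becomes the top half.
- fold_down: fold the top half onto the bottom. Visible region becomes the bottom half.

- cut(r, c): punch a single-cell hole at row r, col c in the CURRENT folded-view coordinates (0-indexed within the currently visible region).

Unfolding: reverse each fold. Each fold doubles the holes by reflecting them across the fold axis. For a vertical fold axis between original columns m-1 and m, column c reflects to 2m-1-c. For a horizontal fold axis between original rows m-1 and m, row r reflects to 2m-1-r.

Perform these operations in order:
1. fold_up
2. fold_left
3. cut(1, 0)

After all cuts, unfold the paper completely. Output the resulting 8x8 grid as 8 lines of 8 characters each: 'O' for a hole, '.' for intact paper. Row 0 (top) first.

Op 1 fold_up: fold axis h@4; visible region now rows[0,4) x cols[0,8) = 4x8
Op 2 fold_left: fold axis v@4; visible region now rows[0,4) x cols[0,4) = 4x4
Op 3 cut(1, 0): punch at orig (1,0); cuts so far [(1, 0)]; region rows[0,4) x cols[0,4) = 4x4
Unfold 1 (reflect across v@4): 2 holes -> [(1, 0), (1, 7)]
Unfold 2 (reflect across h@4): 4 holes -> [(1, 0), (1, 7), (6, 0), (6, 7)]

Answer: ........
O......O
........
........
........
........
O......O
........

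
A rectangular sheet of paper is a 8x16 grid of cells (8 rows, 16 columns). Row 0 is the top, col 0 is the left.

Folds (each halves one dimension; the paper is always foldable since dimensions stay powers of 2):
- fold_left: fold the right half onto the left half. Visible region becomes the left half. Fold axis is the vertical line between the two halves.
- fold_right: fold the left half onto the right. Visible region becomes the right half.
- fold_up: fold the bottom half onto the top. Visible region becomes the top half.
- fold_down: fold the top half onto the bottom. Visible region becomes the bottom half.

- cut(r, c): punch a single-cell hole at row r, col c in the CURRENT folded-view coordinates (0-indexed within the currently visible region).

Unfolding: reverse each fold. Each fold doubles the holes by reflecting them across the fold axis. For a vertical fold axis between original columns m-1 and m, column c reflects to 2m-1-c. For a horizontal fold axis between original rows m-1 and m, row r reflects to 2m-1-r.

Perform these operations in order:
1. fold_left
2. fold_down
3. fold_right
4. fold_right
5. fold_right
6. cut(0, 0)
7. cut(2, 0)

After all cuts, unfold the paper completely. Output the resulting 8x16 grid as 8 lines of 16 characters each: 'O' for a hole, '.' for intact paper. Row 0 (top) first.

Op 1 fold_left: fold axis v@8; visible region now rows[0,8) x cols[0,8) = 8x8
Op 2 fold_down: fold axis h@4; visible region now rows[4,8) x cols[0,8) = 4x8
Op 3 fold_right: fold axis v@4; visible region now rows[4,8) x cols[4,8) = 4x4
Op 4 fold_right: fold axis v@6; visible region now rows[4,8) x cols[6,8) = 4x2
Op 5 fold_right: fold axis v@7; visible region now rows[4,8) x cols[7,8) = 4x1
Op 6 cut(0, 0): punch at orig (4,7); cuts so far [(4, 7)]; region rows[4,8) x cols[7,8) = 4x1
Op 7 cut(2, 0): punch at orig (6,7); cuts so far [(4, 7), (6, 7)]; region rows[4,8) x cols[7,8) = 4x1
Unfold 1 (reflect across v@7): 4 holes -> [(4, 6), (4, 7), (6, 6), (6, 7)]
Unfold 2 (reflect across v@6): 8 holes -> [(4, 4), (4, 5), (4, 6), (4, 7), (6, 4), (6, 5), (6, 6), (6, 7)]
Unfold 3 (reflect across v@4): 16 holes -> [(4, 0), (4, 1), (4, 2), (4, 3), (4, 4), (4, 5), (4, 6), (4, 7), (6, 0), (6, 1), (6, 2), (6, 3), (6, 4), (6, 5), (6, 6), (6, 7)]
Unfold 4 (reflect across h@4): 32 holes -> [(1, 0), (1, 1), (1, 2), (1, 3), (1, 4), (1, 5), (1, 6), (1, 7), (3, 0), (3, 1), (3, 2), (3, 3), (3, 4), (3, 5), (3, 6), (3, 7), (4, 0), (4, 1), (4, 2), (4, 3), (4, 4), (4, 5), (4, 6), (4, 7), (6, 0), (6, 1), (6, 2), (6, 3), (6, 4), (6, 5), (6, 6), (6, 7)]
Unfold 5 (reflect across v@8): 64 holes -> [(1, 0), (1, 1), (1, 2), (1, 3), (1, 4), (1, 5), (1, 6), (1, 7), (1, 8), (1, 9), (1, 10), (1, 11), (1, 12), (1, 13), (1, 14), (1, 15), (3, 0), (3, 1), (3, 2), (3, 3), (3, 4), (3, 5), (3, 6), (3, 7), (3, 8), (3, 9), (3, 10), (3, 11), (3, 12), (3, 13), (3, 14), (3, 15), (4, 0), (4, 1), (4, 2), (4, 3), (4, 4), (4, 5), (4, 6), (4, 7), (4, 8), (4, 9), (4, 10), (4, 11), (4, 12), (4, 13), (4, 14), (4, 15), (6, 0), (6, 1), (6, 2), (6, 3), (6, 4), (6, 5), (6, 6), (6, 7), (6, 8), (6, 9), (6, 10), (6, 11), (6, 12), (6, 13), (6, 14), (6, 15)]

Answer: ................
OOOOOOOOOOOOOOOO
................
OOOOOOOOOOOOOOOO
OOOOOOOOOOOOOOOO
................
OOOOOOOOOOOOOOOO
................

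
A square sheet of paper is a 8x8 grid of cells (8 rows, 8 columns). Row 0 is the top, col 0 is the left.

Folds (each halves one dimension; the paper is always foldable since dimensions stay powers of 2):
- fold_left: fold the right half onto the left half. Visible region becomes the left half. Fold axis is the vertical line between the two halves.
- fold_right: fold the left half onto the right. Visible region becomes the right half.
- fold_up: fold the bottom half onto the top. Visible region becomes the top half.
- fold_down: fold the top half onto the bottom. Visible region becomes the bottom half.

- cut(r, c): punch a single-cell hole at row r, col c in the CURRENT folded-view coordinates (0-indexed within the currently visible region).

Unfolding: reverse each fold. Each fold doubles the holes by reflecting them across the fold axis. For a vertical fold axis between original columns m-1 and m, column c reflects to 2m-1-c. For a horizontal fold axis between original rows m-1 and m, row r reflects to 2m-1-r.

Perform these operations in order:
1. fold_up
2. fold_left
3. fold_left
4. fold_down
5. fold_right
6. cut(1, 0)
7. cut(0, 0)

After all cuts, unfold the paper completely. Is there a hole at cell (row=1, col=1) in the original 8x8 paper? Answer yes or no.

Answer: yes

Derivation:
Op 1 fold_up: fold axis h@4; visible region now rows[0,4) x cols[0,8) = 4x8
Op 2 fold_left: fold axis v@4; visible region now rows[0,4) x cols[0,4) = 4x4
Op 3 fold_left: fold axis v@2; visible region now rows[0,4) x cols[0,2) = 4x2
Op 4 fold_down: fold axis h@2; visible region now rows[2,4) x cols[0,2) = 2x2
Op 5 fold_right: fold axis v@1; visible region now rows[2,4) x cols[1,2) = 2x1
Op 6 cut(1, 0): punch at orig (3,1); cuts so far [(3, 1)]; region rows[2,4) x cols[1,2) = 2x1
Op 7 cut(0, 0): punch at orig (2,1); cuts so far [(2, 1), (3, 1)]; region rows[2,4) x cols[1,2) = 2x1
Unfold 1 (reflect across v@1): 4 holes -> [(2, 0), (2, 1), (3, 0), (3, 1)]
Unfold 2 (reflect across h@2): 8 holes -> [(0, 0), (0, 1), (1, 0), (1, 1), (2, 0), (2, 1), (3, 0), (3, 1)]
Unfold 3 (reflect across v@2): 16 holes -> [(0, 0), (0, 1), (0, 2), (0, 3), (1, 0), (1, 1), (1, 2), (1, 3), (2, 0), (2, 1), (2, 2), (2, 3), (3, 0), (3, 1), (3, 2), (3, 3)]
Unfold 4 (reflect across v@4): 32 holes -> [(0, 0), (0, 1), (0, 2), (0, 3), (0, 4), (0, 5), (0, 6), (0, 7), (1, 0), (1, 1), (1, 2), (1, 3), (1, 4), (1, 5), (1, 6), (1, 7), (2, 0), (2, 1), (2, 2), (2, 3), (2, 4), (2, 5), (2, 6), (2, 7), (3, 0), (3, 1), (3, 2), (3, 3), (3, 4), (3, 5), (3, 6), (3, 7)]
Unfold 5 (reflect across h@4): 64 holes -> [(0, 0), (0, 1), (0, 2), (0, 3), (0, 4), (0, 5), (0, 6), (0, 7), (1, 0), (1, 1), (1, 2), (1, 3), (1, 4), (1, 5), (1, 6), (1, 7), (2, 0), (2, 1), (2, 2), (2, 3), (2, 4), (2, 5), (2, 6), (2, 7), (3, 0), (3, 1), (3, 2), (3, 3), (3, 4), (3, 5), (3, 6), (3, 7), (4, 0), (4, 1), (4, 2), (4, 3), (4, 4), (4, 5), (4, 6), (4, 7), (5, 0), (5, 1), (5, 2), (5, 3), (5, 4), (5, 5), (5, 6), (5, 7), (6, 0), (6, 1), (6, 2), (6, 3), (6, 4), (6, 5), (6, 6), (6, 7), (7, 0), (7, 1), (7, 2), (7, 3), (7, 4), (7, 5), (7, 6), (7, 7)]
Holes: [(0, 0), (0, 1), (0, 2), (0, 3), (0, 4), (0, 5), (0, 6), (0, 7), (1, 0), (1, 1), (1, 2), (1, 3), (1, 4), (1, 5), (1, 6), (1, 7), (2, 0), (2, 1), (2, 2), (2, 3), (2, 4), (2, 5), (2, 6), (2, 7), (3, 0), (3, 1), (3, 2), (3, 3), (3, 4), (3, 5), (3, 6), (3, 7), (4, 0), (4, 1), (4, 2), (4, 3), (4, 4), (4, 5), (4, 6), (4, 7), (5, 0), (5, 1), (5, 2), (5, 3), (5, 4), (5, 5), (5, 6), (5, 7), (6, 0), (6, 1), (6, 2), (6, 3), (6, 4), (6, 5), (6, 6), (6, 7), (7, 0), (7, 1), (7, 2), (7, 3), (7, 4), (7, 5), (7, 6), (7, 7)]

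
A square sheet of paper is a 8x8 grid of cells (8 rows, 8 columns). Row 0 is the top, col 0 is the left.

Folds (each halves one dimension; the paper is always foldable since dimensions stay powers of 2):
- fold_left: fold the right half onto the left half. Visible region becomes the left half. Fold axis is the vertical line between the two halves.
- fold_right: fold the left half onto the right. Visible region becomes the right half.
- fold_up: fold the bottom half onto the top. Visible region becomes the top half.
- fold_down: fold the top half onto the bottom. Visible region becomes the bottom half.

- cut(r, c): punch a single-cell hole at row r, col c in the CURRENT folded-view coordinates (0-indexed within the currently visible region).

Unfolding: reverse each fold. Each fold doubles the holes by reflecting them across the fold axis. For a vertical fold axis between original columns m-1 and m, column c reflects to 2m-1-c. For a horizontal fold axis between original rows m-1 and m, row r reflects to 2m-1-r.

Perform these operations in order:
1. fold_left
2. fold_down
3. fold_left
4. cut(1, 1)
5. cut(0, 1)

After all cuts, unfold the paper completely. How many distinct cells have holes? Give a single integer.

Op 1 fold_left: fold axis v@4; visible region now rows[0,8) x cols[0,4) = 8x4
Op 2 fold_down: fold axis h@4; visible region now rows[4,8) x cols[0,4) = 4x4
Op 3 fold_left: fold axis v@2; visible region now rows[4,8) x cols[0,2) = 4x2
Op 4 cut(1, 1): punch at orig (5,1); cuts so far [(5, 1)]; region rows[4,8) x cols[0,2) = 4x2
Op 5 cut(0, 1): punch at orig (4,1); cuts so far [(4, 1), (5, 1)]; region rows[4,8) x cols[0,2) = 4x2
Unfold 1 (reflect across v@2): 4 holes -> [(4, 1), (4, 2), (5, 1), (5, 2)]
Unfold 2 (reflect across h@4): 8 holes -> [(2, 1), (2, 2), (3, 1), (3, 2), (4, 1), (4, 2), (5, 1), (5, 2)]
Unfold 3 (reflect across v@4): 16 holes -> [(2, 1), (2, 2), (2, 5), (2, 6), (3, 1), (3, 2), (3, 5), (3, 6), (4, 1), (4, 2), (4, 5), (4, 6), (5, 1), (5, 2), (5, 5), (5, 6)]

Answer: 16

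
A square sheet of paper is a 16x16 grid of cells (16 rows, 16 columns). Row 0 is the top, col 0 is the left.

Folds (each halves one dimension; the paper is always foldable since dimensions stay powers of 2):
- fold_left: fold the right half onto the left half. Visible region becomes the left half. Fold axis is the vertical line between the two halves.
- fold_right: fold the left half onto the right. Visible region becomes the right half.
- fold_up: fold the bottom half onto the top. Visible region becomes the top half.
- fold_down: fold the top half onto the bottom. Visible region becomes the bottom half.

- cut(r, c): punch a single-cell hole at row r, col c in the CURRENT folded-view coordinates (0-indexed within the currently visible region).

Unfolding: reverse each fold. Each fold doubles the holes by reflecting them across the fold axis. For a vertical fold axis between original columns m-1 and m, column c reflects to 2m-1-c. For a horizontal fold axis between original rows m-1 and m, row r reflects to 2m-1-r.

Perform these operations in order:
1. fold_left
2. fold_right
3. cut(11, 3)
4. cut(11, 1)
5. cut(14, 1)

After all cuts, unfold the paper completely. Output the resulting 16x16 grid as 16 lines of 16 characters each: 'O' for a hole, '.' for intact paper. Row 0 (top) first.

Answer: ................
................
................
................
................
................
................
................
................
................
................
O.O..O.OO.O..O.O
................
................
..O..O....O..O..
................

Derivation:
Op 1 fold_left: fold axis v@8; visible region now rows[0,16) x cols[0,8) = 16x8
Op 2 fold_right: fold axis v@4; visible region now rows[0,16) x cols[4,8) = 16x4
Op 3 cut(11, 3): punch at orig (11,7); cuts so far [(11, 7)]; region rows[0,16) x cols[4,8) = 16x4
Op 4 cut(11, 1): punch at orig (11,5); cuts so far [(11, 5), (11, 7)]; region rows[0,16) x cols[4,8) = 16x4
Op 5 cut(14, 1): punch at orig (14,5); cuts so far [(11, 5), (11, 7), (14, 5)]; region rows[0,16) x cols[4,8) = 16x4
Unfold 1 (reflect across v@4): 6 holes -> [(11, 0), (11, 2), (11, 5), (11, 7), (14, 2), (14, 5)]
Unfold 2 (reflect across v@8): 12 holes -> [(11, 0), (11, 2), (11, 5), (11, 7), (11, 8), (11, 10), (11, 13), (11, 15), (14, 2), (14, 5), (14, 10), (14, 13)]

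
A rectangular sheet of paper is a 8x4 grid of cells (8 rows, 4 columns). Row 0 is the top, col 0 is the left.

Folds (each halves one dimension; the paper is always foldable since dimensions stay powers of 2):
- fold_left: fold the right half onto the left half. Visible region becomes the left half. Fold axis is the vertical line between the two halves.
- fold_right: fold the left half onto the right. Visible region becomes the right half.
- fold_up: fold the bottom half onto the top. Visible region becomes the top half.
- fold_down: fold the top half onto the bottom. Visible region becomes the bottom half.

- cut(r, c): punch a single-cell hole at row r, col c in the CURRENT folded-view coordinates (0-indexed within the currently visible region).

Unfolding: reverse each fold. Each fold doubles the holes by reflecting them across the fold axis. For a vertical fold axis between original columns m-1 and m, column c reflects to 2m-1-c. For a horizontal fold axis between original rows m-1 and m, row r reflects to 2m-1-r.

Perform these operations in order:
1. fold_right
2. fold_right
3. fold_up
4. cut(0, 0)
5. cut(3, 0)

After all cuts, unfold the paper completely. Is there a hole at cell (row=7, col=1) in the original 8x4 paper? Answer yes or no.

Answer: yes

Derivation:
Op 1 fold_right: fold axis v@2; visible region now rows[0,8) x cols[2,4) = 8x2
Op 2 fold_right: fold axis v@3; visible region now rows[0,8) x cols[3,4) = 8x1
Op 3 fold_up: fold axis h@4; visible region now rows[0,4) x cols[3,4) = 4x1
Op 4 cut(0, 0): punch at orig (0,3); cuts so far [(0, 3)]; region rows[0,4) x cols[3,4) = 4x1
Op 5 cut(3, 0): punch at orig (3,3); cuts so far [(0, 3), (3, 3)]; region rows[0,4) x cols[3,4) = 4x1
Unfold 1 (reflect across h@4): 4 holes -> [(0, 3), (3, 3), (4, 3), (7, 3)]
Unfold 2 (reflect across v@3): 8 holes -> [(0, 2), (0, 3), (3, 2), (3, 3), (4, 2), (4, 3), (7, 2), (7, 3)]
Unfold 3 (reflect across v@2): 16 holes -> [(0, 0), (0, 1), (0, 2), (0, 3), (3, 0), (3, 1), (3, 2), (3, 3), (4, 0), (4, 1), (4, 2), (4, 3), (7, 0), (7, 1), (7, 2), (7, 3)]
Holes: [(0, 0), (0, 1), (0, 2), (0, 3), (3, 0), (3, 1), (3, 2), (3, 3), (4, 0), (4, 1), (4, 2), (4, 3), (7, 0), (7, 1), (7, 2), (7, 3)]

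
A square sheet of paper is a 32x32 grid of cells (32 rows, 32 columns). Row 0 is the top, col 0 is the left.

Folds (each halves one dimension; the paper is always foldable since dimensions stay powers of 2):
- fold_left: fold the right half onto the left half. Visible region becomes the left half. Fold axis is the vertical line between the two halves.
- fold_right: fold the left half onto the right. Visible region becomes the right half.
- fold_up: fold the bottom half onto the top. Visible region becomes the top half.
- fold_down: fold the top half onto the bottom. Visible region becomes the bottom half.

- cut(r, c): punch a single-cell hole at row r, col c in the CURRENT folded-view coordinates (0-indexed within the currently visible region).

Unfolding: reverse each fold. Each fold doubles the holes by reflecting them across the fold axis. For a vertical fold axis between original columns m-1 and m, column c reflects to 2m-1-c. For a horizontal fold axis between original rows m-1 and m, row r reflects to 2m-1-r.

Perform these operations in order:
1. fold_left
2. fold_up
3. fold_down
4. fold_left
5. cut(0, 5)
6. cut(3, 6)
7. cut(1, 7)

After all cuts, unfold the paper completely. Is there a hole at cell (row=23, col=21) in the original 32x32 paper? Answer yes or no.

Answer: yes

Derivation:
Op 1 fold_left: fold axis v@16; visible region now rows[0,32) x cols[0,16) = 32x16
Op 2 fold_up: fold axis h@16; visible region now rows[0,16) x cols[0,16) = 16x16
Op 3 fold_down: fold axis h@8; visible region now rows[8,16) x cols[0,16) = 8x16
Op 4 fold_left: fold axis v@8; visible region now rows[8,16) x cols[0,8) = 8x8
Op 5 cut(0, 5): punch at orig (8,5); cuts so far [(8, 5)]; region rows[8,16) x cols[0,8) = 8x8
Op 6 cut(3, 6): punch at orig (11,6); cuts so far [(8, 5), (11, 6)]; region rows[8,16) x cols[0,8) = 8x8
Op 7 cut(1, 7): punch at orig (9,7); cuts so far [(8, 5), (9, 7), (11, 6)]; region rows[8,16) x cols[0,8) = 8x8
Unfold 1 (reflect across v@8): 6 holes -> [(8, 5), (8, 10), (9, 7), (9, 8), (11, 6), (11, 9)]
Unfold 2 (reflect across h@8): 12 holes -> [(4, 6), (4, 9), (6, 7), (6, 8), (7, 5), (7, 10), (8, 5), (8, 10), (9, 7), (9, 8), (11, 6), (11, 9)]
Unfold 3 (reflect across h@16): 24 holes -> [(4, 6), (4, 9), (6, 7), (6, 8), (7, 5), (7, 10), (8, 5), (8, 10), (9, 7), (9, 8), (11, 6), (11, 9), (20, 6), (20, 9), (22, 7), (22, 8), (23, 5), (23, 10), (24, 5), (24, 10), (25, 7), (25, 8), (27, 6), (27, 9)]
Unfold 4 (reflect across v@16): 48 holes -> [(4, 6), (4, 9), (4, 22), (4, 25), (6, 7), (6, 8), (6, 23), (6, 24), (7, 5), (7, 10), (7, 21), (7, 26), (8, 5), (8, 10), (8, 21), (8, 26), (9, 7), (9, 8), (9, 23), (9, 24), (11, 6), (11, 9), (11, 22), (11, 25), (20, 6), (20, 9), (20, 22), (20, 25), (22, 7), (22, 8), (22, 23), (22, 24), (23, 5), (23, 10), (23, 21), (23, 26), (24, 5), (24, 10), (24, 21), (24, 26), (25, 7), (25, 8), (25, 23), (25, 24), (27, 6), (27, 9), (27, 22), (27, 25)]
Holes: [(4, 6), (4, 9), (4, 22), (4, 25), (6, 7), (6, 8), (6, 23), (6, 24), (7, 5), (7, 10), (7, 21), (7, 26), (8, 5), (8, 10), (8, 21), (8, 26), (9, 7), (9, 8), (9, 23), (9, 24), (11, 6), (11, 9), (11, 22), (11, 25), (20, 6), (20, 9), (20, 22), (20, 25), (22, 7), (22, 8), (22, 23), (22, 24), (23, 5), (23, 10), (23, 21), (23, 26), (24, 5), (24, 10), (24, 21), (24, 26), (25, 7), (25, 8), (25, 23), (25, 24), (27, 6), (27, 9), (27, 22), (27, 25)]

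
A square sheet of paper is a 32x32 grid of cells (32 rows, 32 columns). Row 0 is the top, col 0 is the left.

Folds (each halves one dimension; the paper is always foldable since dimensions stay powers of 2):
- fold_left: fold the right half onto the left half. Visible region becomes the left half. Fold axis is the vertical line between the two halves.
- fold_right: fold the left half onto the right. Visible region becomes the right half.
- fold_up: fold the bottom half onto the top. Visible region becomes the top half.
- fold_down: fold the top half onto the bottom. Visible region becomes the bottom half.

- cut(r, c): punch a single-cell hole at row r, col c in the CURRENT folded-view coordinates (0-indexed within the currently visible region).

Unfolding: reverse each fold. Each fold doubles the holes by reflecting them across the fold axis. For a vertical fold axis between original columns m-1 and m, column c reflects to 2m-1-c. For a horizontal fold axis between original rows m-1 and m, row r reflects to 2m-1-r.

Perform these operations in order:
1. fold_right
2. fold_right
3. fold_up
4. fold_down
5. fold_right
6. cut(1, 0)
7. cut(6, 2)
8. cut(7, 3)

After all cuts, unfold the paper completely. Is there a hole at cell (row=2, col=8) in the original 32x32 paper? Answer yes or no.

Answer: no

Derivation:
Op 1 fold_right: fold axis v@16; visible region now rows[0,32) x cols[16,32) = 32x16
Op 2 fold_right: fold axis v@24; visible region now rows[0,32) x cols[24,32) = 32x8
Op 3 fold_up: fold axis h@16; visible region now rows[0,16) x cols[24,32) = 16x8
Op 4 fold_down: fold axis h@8; visible region now rows[8,16) x cols[24,32) = 8x8
Op 5 fold_right: fold axis v@28; visible region now rows[8,16) x cols[28,32) = 8x4
Op 6 cut(1, 0): punch at orig (9,28); cuts so far [(9, 28)]; region rows[8,16) x cols[28,32) = 8x4
Op 7 cut(6, 2): punch at orig (14,30); cuts so far [(9, 28), (14, 30)]; region rows[8,16) x cols[28,32) = 8x4
Op 8 cut(7, 3): punch at orig (15,31); cuts so far [(9, 28), (14, 30), (15, 31)]; region rows[8,16) x cols[28,32) = 8x4
Unfold 1 (reflect across v@28): 6 holes -> [(9, 27), (9, 28), (14, 25), (14, 30), (15, 24), (15, 31)]
Unfold 2 (reflect across h@8): 12 holes -> [(0, 24), (0, 31), (1, 25), (1, 30), (6, 27), (6, 28), (9, 27), (9, 28), (14, 25), (14, 30), (15, 24), (15, 31)]
Unfold 3 (reflect across h@16): 24 holes -> [(0, 24), (0, 31), (1, 25), (1, 30), (6, 27), (6, 28), (9, 27), (9, 28), (14, 25), (14, 30), (15, 24), (15, 31), (16, 24), (16, 31), (17, 25), (17, 30), (22, 27), (22, 28), (25, 27), (25, 28), (30, 25), (30, 30), (31, 24), (31, 31)]
Unfold 4 (reflect across v@24): 48 holes -> [(0, 16), (0, 23), (0, 24), (0, 31), (1, 17), (1, 22), (1, 25), (1, 30), (6, 19), (6, 20), (6, 27), (6, 28), (9, 19), (9, 20), (9, 27), (9, 28), (14, 17), (14, 22), (14, 25), (14, 30), (15, 16), (15, 23), (15, 24), (15, 31), (16, 16), (16, 23), (16, 24), (16, 31), (17, 17), (17, 22), (17, 25), (17, 30), (22, 19), (22, 20), (22, 27), (22, 28), (25, 19), (25, 20), (25, 27), (25, 28), (30, 17), (30, 22), (30, 25), (30, 30), (31, 16), (31, 23), (31, 24), (31, 31)]
Unfold 5 (reflect across v@16): 96 holes -> [(0, 0), (0, 7), (0, 8), (0, 15), (0, 16), (0, 23), (0, 24), (0, 31), (1, 1), (1, 6), (1, 9), (1, 14), (1, 17), (1, 22), (1, 25), (1, 30), (6, 3), (6, 4), (6, 11), (6, 12), (6, 19), (6, 20), (6, 27), (6, 28), (9, 3), (9, 4), (9, 11), (9, 12), (9, 19), (9, 20), (9, 27), (9, 28), (14, 1), (14, 6), (14, 9), (14, 14), (14, 17), (14, 22), (14, 25), (14, 30), (15, 0), (15, 7), (15, 8), (15, 15), (15, 16), (15, 23), (15, 24), (15, 31), (16, 0), (16, 7), (16, 8), (16, 15), (16, 16), (16, 23), (16, 24), (16, 31), (17, 1), (17, 6), (17, 9), (17, 14), (17, 17), (17, 22), (17, 25), (17, 30), (22, 3), (22, 4), (22, 11), (22, 12), (22, 19), (22, 20), (22, 27), (22, 28), (25, 3), (25, 4), (25, 11), (25, 12), (25, 19), (25, 20), (25, 27), (25, 28), (30, 1), (30, 6), (30, 9), (30, 14), (30, 17), (30, 22), (30, 25), (30, 30), (31, 0), (31, 7), (31, 8), (31, 15), (31, 16), (31, 23), (31, 24), (31, 31)]
Holes: [(0, 0), (0, 7), (0, 8), (0, 15), (0, 16), (0, 23), (0, 24), (0, 31), (1, 1), (1, 6), (1, 9), (1, 14), (1, 17), (1, 22), (1, 25), (1, 30), (6, 3), (6, 4), (6, 11), (6, 12), (6, 19), (6, 20), (6, 27), (6, 28), (9, 3), (9, 4), (9, 11), (9, 12), (9, 19), (9, 20), (9, 27), (9, 28), (14, 1), (14, 6), (14, 9), (14, 14), (14, 17), (14, 22), (14, 25), (14, 30), (15, 0), (15, 7), (15, 8), (15, 15), (15, 16), (15, 23), (15, 24), (15, 31), (16, 0), (16, 7), (16, 8), (16, 15), (16, 16), (16, 23), (16, 24), (16, 31), (17, 1), (17, 6), (17, 9), (17, 14), (17, 17), (17, 22), (17, 25), (17, 30), (22, 3), (22, 4), (22, 11), (22, 12), (22, 19), (22, 20), (22, 27), (22, 28), (25, 3), (25, 4), (25, 11), (25, 12), (25, 19), (25, 20), (25, 27), (25, 28), (30, 1), (30, 6), (30, 9), (30, 14), (30, 17), (30, 22), (30, 25), (30, 30), (31, 0), (31, 7), (31, 8), (31, 15), (31, 16), (31, 23), (31, 24), (31, 31)]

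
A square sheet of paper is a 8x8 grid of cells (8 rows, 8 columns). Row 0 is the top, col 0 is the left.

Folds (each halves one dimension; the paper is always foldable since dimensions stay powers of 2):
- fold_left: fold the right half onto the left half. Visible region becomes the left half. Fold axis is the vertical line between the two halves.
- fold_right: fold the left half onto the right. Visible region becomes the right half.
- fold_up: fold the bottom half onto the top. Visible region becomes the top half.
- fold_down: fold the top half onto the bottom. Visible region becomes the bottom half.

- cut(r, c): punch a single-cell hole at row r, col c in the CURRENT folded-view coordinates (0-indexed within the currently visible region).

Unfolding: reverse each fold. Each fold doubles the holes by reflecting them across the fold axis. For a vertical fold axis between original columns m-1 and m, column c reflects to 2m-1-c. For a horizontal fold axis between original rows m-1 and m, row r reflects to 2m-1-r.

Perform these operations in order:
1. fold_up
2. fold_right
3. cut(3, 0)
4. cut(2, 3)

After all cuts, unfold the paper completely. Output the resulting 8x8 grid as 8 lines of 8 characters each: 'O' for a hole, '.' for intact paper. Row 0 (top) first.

Op 1 fold_up: fold axis h@4; visible region now rows[0,4) x cols[0,8) = 4x8
Op 2 fold_right: fold axis v@4; visible region now rows[0,4) x cols[4,8) = 4x4
Op 3 cut(3, 0): punch at orig (3,4); cuts so far [(3, 4)]; region rows[0,4) x cols[4,8) = 4x4
Op 4 cut(2, 3): punch at orig (2,7); cuts so far [(2, 7), (3, 4)]; region rows[0,4) x cols[4,8) = 4x4
Unfold 1 (reflect across v@4): 4 holes -> [(2, 0), (2, 7), (3, 3), (3, 4)]
Unfold 2 (reflect across h@4): 8 holes -> [(2, 0), (2, 7), (3, 3), (3, 4), (4, 3), (4, 4), (5, 0), (5, 7)]

Answer: ........
........
O......O
...OO...
...OO...
O......O
........
........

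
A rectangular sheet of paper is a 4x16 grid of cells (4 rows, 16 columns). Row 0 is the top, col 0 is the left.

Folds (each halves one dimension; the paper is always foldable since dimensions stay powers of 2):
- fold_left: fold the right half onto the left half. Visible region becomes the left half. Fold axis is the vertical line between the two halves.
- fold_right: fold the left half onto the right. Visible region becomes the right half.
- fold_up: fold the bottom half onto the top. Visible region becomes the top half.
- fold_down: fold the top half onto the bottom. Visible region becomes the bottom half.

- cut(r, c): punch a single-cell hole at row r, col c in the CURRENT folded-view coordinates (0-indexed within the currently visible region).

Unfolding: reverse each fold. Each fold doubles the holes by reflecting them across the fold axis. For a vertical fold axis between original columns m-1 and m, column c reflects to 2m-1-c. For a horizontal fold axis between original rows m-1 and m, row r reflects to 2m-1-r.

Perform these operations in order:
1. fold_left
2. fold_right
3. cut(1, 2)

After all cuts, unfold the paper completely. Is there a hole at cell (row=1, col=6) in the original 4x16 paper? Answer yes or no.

Answer: yes

Derivation:
Op 1 fold_left: fold axis v@8; visible region now rows[0,4) x cols[0,8) = 4x8
Op 2 fold_right: fold axis v@4; visible region now rows[0,4) x cols[4,8) = 4x4
Op 3 cut(1, 2): punch at orig (1,6); cuts so far [(1, 6)]; region rows[0,4) x cols[4,8) = 4x4
Unfold 1 (reflect across v@4): 2 holes -> [(1, 1), (1, 6)]
Unfold 2 (reflect across v@8): 4 holes -> [(1, 1), (1, 6), (1, 9), (1, 14)]
Holes: [(1, 1), (1, 6), (1, 9), (1, 14)]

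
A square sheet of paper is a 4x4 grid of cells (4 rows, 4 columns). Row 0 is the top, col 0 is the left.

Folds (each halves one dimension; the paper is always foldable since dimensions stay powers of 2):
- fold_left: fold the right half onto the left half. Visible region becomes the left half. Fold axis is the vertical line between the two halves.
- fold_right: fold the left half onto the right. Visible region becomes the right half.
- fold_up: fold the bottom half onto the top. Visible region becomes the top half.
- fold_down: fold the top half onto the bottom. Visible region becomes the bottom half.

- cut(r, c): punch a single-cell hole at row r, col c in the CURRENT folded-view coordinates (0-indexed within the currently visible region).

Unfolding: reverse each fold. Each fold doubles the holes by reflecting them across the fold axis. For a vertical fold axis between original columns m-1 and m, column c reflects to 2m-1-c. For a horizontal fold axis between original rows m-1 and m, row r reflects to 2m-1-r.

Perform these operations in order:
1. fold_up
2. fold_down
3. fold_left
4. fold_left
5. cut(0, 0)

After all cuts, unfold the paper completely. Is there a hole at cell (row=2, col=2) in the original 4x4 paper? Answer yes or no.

Answer: yes

Derivation:
Op 1 fold_up: fold axis h@2; visible region now rows[0,2) x cols[0,4) = 2x4
Op 2 fold_down: fold axis h@1; visible region now rows[1,2) x cols[0,4) = 1x4
Op 3 fold_left: fold axis v@2; visible region now rows[1,2) x cols[0,2) = 1x2
Op 4 fold_left: fold axis v@1; visible region now rows[1,2) x cols[0,1) = 1x1
Op 5 cut(0, 0): punch at orig (1,0); cuts so far [(1, 0)]; region rows[1,2) x cols[0,1) = 1x1
Unfold 1 (reflect across v@1): 2 holes -> [(1, 0), (1, 1)]
Unfold 2 (reflect across v@2): 4 holes -> [(1, 0), (1, 1), (1, 2), (1, 3)]
Unfold 3 (reflect across h@1): 8 holes -> [(0, 0), (0, 1), (0, 2), (0, 3), (1, 0), (1, 1), (1, 2), (1, 3)]
Unfold 4 (reflect across h@2): 16 holes -> [(0, 0), (0, 1), (0, 2), (0, 3), (1, 0), (1, 1), (1, 2), (1, 3), (2, 0), (2, 1), (2, 2), (2, 3), (3, 0), (3, 1), (3, 2), (3, 3)]
Holes: [(0, 0), (0, 1), (0, 2), (0, 3), (1, 0), (1, 1), (1, 2), (1, 3), (2, 0), (2, 1), (2, 2), (2, 3), (3, 0), (3, 1), (3, 2), (3, 3)]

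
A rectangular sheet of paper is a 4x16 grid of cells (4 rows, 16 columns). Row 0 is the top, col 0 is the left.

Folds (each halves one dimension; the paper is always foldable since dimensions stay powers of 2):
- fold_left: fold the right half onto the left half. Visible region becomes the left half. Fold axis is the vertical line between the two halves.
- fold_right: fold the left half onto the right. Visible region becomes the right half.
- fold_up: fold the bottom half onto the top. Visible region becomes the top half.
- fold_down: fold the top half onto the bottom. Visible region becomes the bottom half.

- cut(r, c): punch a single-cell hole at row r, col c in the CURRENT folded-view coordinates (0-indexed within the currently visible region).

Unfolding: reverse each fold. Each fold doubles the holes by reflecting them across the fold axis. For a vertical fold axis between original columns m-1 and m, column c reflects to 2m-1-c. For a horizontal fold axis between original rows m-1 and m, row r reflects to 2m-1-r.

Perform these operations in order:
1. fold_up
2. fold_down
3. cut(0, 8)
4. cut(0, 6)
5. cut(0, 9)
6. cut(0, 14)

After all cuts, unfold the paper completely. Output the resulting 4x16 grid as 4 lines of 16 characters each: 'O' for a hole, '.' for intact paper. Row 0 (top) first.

Answer: ......O.OO....O.
......O.OO....O.
......O.OO....O.
......O.OO....O.

Derivation:
Op 1 fold_up: fold axis h@2; visible region now rows[0,2) x cols[0,16) = 2x16
Op 2 fold_down: fold axis h@1; visible region now rows[1,2) x cols[0,16) = 1x16
Op 3 cut(0, 8): punch at orig (1,8); cuts so far [(1, 8)]; region rows[1,2) x cols[0,16) = 1x16
Op 4 cut(0, 6): punch at orig (1,6); cuts so far [(1, 6), (1, 8)]; region rows[1,2) x cols[0,16) = 1x16
Op 5 cut(0, 9): punch at orig (1,9); cuts so far [(1, 6), (1, 8), (1, 9)]; region rows[1,2) x cols[0,16) = 1x16
Op 6 cut(0, 14): punch at orig (1,14); cuts so far [(1, 6), (1, 8), (1, 9), (1, 14)]; region rows[1,2) x cols[0,16) = 1x16
Unfold 1 (reflect across h@1): 8 holes -> [(0, 6), (0, 8), (0, 9), (0, 14), (1, 6), (1, 8), (1, 9), (1, 14)]
Unfold 2 (reflect across h@2): 16 holes -> [(0, 6), (0, 8), (0, 9), (0, 14), (1, 6), (1, 8), (1, 9), (1, 14), (2, 6), (2, 8), (2, 9), (2, 14), (3, 6), (3, 8), (3, 9), (3, 14)]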